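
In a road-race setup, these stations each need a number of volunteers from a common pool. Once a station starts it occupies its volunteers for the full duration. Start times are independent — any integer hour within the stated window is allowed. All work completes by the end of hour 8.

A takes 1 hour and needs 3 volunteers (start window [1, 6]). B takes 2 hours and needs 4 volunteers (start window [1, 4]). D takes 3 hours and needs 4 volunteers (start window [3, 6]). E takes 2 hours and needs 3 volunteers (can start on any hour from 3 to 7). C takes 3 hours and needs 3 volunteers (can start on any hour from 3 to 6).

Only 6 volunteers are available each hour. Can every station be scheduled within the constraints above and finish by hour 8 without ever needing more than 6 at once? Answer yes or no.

Schedule A@3, B@1, D@6, E@4, C@3: h1:4  h2:4  h3:6  h4:6  h5:6  h6:4  h7:4  h8:4 — peak 6 ≤ 6.

yes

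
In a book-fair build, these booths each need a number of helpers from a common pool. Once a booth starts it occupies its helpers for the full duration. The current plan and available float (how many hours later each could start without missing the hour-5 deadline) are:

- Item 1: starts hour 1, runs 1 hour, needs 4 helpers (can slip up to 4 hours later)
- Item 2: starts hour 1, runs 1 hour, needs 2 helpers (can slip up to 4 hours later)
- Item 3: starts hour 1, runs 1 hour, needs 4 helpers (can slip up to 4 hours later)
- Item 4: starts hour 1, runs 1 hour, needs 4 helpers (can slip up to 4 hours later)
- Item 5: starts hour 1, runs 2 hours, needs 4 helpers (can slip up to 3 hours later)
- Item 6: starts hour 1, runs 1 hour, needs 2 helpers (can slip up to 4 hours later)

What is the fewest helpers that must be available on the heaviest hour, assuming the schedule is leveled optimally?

6

Early-start (Item 1@1, Item 2@1, Item 3@1, Item 4@1, Item 5@1, Item 6@1) gives peak 20: h1:20  h2:4  h3:0  h4:0  h5:0.
Shift Item 3→2, Item 4→3, Item 5→4, Item 6→2.
Schedule Item 1@1, Item 2@1, Item 3@2, Item 4@3, Item 5@4, Item 6@2: h1:6  h2:6  h3:4  h4:4  h5:4 — peak 6.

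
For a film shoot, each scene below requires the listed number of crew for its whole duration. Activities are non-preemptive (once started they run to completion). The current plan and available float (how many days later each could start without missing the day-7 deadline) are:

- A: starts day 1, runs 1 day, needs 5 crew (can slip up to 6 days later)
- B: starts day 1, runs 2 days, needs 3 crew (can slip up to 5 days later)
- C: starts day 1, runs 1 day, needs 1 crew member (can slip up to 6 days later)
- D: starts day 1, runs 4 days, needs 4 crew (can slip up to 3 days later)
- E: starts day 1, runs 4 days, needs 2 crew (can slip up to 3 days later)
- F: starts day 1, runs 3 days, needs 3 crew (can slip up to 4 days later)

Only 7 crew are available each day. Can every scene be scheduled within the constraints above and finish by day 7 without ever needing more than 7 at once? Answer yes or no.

yes

Schedule A@1, B@2, C@2, D@4, E@1, F@5: d1:7  d2:6  d3:5  d4:6  d5:7  d6:7  d7:7 — peak 7 ≤ 7.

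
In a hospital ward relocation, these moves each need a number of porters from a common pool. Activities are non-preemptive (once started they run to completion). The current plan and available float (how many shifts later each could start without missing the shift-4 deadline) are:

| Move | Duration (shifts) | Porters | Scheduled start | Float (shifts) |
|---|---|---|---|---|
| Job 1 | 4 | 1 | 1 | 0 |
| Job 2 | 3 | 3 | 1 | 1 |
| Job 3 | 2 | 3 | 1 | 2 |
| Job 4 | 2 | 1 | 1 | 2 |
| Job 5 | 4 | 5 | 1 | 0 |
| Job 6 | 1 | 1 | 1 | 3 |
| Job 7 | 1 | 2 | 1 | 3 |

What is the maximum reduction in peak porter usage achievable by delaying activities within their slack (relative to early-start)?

Early-start peak: s1:16  s2:13  s3:9  s4:6 ⇒ 16.
Leveled (Job 1@1, Job 2@1, Job 3@1, Job 4@3, Job 5@1, Job 6@3, Job 7@4): s1:12  s2:12  s3:11  s4:9 ⇒ 12.
Reduction 16 − 12 = 4.

4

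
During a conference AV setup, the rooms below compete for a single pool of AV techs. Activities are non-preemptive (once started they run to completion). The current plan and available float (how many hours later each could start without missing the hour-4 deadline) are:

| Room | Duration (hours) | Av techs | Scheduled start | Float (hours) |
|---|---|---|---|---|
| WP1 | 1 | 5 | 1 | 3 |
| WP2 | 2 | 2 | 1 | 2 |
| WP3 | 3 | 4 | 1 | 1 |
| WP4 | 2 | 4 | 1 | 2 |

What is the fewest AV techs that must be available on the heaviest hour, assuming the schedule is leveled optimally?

8

Early-start (WP1@1, WP2@1, WP3@1, WP4@1) gives peak 15: h1:15  h2:10  h3:4  h4:0.
Shift WP3→2, WP4→3.
Schedule WP1@1, WP2@1, WP3@2, WP4@3: h1:7  h2:6  h3:8  h4:8 — peak 8.
Total AV tech-hours = 29 over 4 hours ⇒ peak ≥ ⌈29/4⌉ = 8, so 8 is optimal.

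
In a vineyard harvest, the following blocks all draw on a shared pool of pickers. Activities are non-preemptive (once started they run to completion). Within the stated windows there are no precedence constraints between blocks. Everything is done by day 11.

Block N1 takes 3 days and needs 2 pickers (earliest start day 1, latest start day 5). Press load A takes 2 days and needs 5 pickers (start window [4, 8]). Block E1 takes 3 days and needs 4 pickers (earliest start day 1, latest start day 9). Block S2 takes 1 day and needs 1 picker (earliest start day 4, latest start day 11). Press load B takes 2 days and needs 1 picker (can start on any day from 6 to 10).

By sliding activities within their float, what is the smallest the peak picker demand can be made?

Early-start (Block N1@1, Press load A@4, Block E1@1, Block S2@4, Press load B@6) gives peak 6: d1:6  d2:6  d3:6  d4:6  d5:5  d6:1  d7:1  d8:0  d9:0  d10:0  d11:0.
Shift Block E1→6, Block S2→6, Press load B→7.
Schedule Block N1@1, Press load A@4, Block E1@6, Block S2@6, Press load B@7: d1:2  d2:2  d3:2  d4:5  d5:5  d6:5  d7:5  d8:5  d9:0  d10:0  d11:0 — peak 5.

5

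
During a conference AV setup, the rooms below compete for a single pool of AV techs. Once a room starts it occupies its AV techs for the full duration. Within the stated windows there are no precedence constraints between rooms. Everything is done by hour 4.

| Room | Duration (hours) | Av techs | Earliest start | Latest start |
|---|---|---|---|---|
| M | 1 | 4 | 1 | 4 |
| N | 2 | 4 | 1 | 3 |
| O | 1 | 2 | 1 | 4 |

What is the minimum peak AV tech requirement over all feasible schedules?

4

Early-start (M@1, N@1, O@1) gives peak 10: h1:10  h2:4  h3:0  h4:0.
Shift N→2, O→4.
Schedule M@1, N@2, O@4: h1:4  h2:4  h3:4  h4:2 — peak 4.
Total AV tech-hours = 14 over 4 hours ⇒ peak ≥ ⌈14/4⌉ = 4, so 4 is optimal.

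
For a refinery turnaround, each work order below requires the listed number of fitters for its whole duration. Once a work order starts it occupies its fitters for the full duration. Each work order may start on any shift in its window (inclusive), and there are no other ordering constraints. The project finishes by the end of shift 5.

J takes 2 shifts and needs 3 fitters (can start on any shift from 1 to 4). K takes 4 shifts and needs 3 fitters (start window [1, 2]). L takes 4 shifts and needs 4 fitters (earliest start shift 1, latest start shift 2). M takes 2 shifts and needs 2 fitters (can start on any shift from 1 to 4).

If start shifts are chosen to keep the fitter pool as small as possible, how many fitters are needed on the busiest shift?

10

Early-start (J@1, K@1, L@1, M@1) gives peak 12: s1:12  s2:12  s3:7  s4:7  s5:0.
Shift M→3.
Schedule J@1, K@1, L@1, M@3: s1:10  s2:10  s3:9  s4:9  s5:0 — peak 10.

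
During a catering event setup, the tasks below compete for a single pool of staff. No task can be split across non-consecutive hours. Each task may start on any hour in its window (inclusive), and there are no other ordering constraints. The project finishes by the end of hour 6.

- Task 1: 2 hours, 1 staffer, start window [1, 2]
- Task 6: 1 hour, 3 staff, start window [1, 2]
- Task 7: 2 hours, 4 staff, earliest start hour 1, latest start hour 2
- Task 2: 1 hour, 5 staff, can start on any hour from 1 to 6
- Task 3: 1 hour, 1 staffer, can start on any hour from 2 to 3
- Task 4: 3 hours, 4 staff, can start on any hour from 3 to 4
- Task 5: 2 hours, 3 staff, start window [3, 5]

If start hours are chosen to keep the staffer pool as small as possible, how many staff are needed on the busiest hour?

7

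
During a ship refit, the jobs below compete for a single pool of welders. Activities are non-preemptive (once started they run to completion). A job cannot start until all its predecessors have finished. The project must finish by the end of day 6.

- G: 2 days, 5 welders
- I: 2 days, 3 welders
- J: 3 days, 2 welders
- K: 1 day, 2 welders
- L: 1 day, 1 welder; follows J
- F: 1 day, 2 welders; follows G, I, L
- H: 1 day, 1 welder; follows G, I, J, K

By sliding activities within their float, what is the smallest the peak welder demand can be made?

Early-start (G@1, I@1, J@1, K@1, L@4, F@5, H@4) gives peak 12: d1:12  d2:10  d3:2  d4:2  d5:2  d6:0.
Shift G→4, K→3, F→6, H→6.
Schedule G@4, I@1, J@1, K@3, L@4, F@6, H@6: d1:5  d2:5  d3:4  d4:6  d5:5  d6:3 — peak 6.

6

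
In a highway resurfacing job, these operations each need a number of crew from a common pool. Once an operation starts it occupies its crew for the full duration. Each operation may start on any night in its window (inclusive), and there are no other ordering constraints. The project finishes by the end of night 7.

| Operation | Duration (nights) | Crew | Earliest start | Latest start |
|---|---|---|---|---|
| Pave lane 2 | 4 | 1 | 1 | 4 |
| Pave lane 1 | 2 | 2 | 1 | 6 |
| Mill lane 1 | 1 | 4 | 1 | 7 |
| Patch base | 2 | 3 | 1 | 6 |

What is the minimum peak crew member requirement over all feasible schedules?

Early-start (Pave lane 2@1, Pave lane 1@1, Mill lane 1@1, Patch base@1) gives peak 10: n1:10  n2:6  n3:1  n4:1  n5:0  n6:0  n7:0.
Shift Mill lane 1→5, Patch base→3.
Schedule Pave lane 2@1, Pave lane 1@1, Mill lane 1@5, Patch base@3: n1:3  n2:3  n3:4  n4:4  n5:4  n6:0  n7:0 — peak 4.

4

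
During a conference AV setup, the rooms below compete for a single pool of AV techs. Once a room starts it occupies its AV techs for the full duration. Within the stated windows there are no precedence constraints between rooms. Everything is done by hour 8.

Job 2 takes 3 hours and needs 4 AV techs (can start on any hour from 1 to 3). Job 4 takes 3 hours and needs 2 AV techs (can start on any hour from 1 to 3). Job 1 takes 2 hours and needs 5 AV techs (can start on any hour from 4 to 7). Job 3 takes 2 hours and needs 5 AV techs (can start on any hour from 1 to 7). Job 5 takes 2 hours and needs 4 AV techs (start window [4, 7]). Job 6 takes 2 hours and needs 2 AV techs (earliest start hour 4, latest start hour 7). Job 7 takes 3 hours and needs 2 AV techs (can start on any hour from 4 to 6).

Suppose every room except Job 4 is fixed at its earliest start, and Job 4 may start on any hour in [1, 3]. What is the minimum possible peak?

13

Job 4@1: h1:11  h2:11  h3:6  h4:13  h5:13  h6:2  h7:0  h8:0 → peak 13
Job 4@2: h1:9  h2:11  h3:6  h4:15  h5:13  h6:2  h7:0  h8:0 → peak 15
Job 4@3: h1:9  h2:9  h3:6  h4:15  h5:15  h6:2  h7:0  h8:0 → peak 15
Best is Job 4@1, peak 13.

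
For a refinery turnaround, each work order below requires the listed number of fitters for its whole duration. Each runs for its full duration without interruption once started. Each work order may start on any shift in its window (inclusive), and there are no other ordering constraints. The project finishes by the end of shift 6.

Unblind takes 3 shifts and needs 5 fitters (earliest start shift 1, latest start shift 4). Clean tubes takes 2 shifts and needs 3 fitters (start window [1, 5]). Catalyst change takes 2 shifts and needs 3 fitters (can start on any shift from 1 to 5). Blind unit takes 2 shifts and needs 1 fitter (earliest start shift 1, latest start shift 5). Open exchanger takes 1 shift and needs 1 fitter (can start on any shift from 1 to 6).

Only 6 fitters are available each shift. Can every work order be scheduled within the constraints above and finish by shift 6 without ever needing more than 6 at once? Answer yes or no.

Schedule Unblind@1, Clean tubes@4, Catalyst change@4, Blind unit@1, Open exchanger@3: s1:6  s2:6  s3:6  s4:6  s5:6  s6:0 — peak 6 ≤ 6.

yes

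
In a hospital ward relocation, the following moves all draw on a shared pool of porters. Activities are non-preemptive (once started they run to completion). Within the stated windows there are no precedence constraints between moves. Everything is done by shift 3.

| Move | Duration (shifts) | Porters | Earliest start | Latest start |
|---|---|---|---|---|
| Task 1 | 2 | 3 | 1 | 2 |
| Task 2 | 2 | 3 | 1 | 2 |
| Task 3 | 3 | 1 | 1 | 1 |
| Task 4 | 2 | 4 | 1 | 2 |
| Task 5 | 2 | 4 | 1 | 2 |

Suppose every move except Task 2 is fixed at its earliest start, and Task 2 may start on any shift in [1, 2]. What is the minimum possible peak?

Task 2@1: s1:15  s2:15  s3:1 → peak 15
Task 2@2: s1:12  s2:15  s3:4 → peak 15
Best is Task 2@1, peak 15.

15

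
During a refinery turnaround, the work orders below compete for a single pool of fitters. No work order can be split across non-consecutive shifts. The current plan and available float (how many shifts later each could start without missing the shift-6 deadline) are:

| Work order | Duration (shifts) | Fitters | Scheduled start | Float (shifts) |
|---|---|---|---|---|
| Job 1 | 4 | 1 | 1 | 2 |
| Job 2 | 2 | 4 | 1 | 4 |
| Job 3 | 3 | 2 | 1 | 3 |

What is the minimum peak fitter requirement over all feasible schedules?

4

Early-start (Job 1@1, Job 2@1, Job 3@1) gives peak 7: s1:7  s2:7  s3:3  s4:1  s5:0  s6:0.
Shift Job 2→5.
Schedule Job 1@1, Job 2@5, Job 3@1: s1:3  s2:3  s3:3  s4:1  s5:4  s6:4 — peak 4.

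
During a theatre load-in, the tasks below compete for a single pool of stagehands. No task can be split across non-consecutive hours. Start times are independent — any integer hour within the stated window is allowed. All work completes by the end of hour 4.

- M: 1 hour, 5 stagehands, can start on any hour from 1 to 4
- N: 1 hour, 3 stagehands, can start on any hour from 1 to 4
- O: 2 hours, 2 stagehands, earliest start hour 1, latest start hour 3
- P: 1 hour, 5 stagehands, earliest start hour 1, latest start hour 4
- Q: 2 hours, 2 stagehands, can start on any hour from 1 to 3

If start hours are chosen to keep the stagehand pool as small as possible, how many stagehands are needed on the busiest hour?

7

Early-start (M@1, N@1, O@1, P@1, Q@1) gives peak 17: h1:17  h2:4  h3:0  h4:0.
Shift N→2, P→3, Q→2.
Schedule M@1, N@2, O@1, P@3, Q@2: h1:7  h2:7  h3:7  h4:0 — peak 7.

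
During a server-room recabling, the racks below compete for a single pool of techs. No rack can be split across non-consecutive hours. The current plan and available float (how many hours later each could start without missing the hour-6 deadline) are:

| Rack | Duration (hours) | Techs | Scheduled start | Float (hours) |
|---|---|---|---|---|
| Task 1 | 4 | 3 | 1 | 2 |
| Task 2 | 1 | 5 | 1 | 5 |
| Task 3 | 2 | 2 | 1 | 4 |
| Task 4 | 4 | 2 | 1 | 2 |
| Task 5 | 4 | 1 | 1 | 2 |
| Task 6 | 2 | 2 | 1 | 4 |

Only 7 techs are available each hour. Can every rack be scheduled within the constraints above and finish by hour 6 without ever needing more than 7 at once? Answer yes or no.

no

The minimum achievable peak is 8; 7 < 8, so no feasible schedule stays within the cap.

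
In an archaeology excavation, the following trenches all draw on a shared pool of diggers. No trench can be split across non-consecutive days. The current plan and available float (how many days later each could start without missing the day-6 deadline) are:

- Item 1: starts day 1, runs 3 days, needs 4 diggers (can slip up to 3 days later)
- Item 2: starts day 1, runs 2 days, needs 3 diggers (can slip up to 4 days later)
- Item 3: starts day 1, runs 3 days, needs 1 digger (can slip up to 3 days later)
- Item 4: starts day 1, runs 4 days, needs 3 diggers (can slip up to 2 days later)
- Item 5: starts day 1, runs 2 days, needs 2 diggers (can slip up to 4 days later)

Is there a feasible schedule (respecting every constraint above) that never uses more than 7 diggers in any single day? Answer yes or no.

yes

Schedule Item 1@1, Item 2@1, Item 3@4, Item 4@3, Item 5@4: d1:7  d2:7  d3:7  d4:6  d5:6  d6:4 — peak 7 ≤ 7.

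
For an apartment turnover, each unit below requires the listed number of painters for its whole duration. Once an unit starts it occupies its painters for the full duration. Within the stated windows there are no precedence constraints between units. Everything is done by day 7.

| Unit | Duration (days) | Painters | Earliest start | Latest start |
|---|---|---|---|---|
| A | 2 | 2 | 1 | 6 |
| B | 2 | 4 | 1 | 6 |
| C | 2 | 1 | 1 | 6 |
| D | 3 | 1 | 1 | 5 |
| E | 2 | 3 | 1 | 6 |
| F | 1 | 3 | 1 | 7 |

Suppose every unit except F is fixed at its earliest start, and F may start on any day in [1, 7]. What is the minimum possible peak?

11

F@1: d1:14  d2:11  d3:1  d4:0  d5:0  d6:0  d7:0 → peak 14
F@2: d1:11  d2:14  d3:1  d4:0  d5:0  d6:0  d7:0 → peak 14
F@3: d1:11  d2:11  d3:4  d4:0  d5:0  d6:0  d7:0 → peak 11
F@4: d1:11  d2:11  d3:1  d4:3  d5:0  d6:0  d7:0 → peak 11
F@5: d1:11  d2:11  d3:1  d4:0  d5:3  d6:0  d7:0 → peak 11
F@6: d1:11  d2:11  d3:1  d4:0  d5:0  d6:3  d7:0 → peak 11
F@7: d1:11  d2:11  d3:1  d4:0  d5:0  d6:0  d7:3 → peak 11
Best is F@3, peak 11.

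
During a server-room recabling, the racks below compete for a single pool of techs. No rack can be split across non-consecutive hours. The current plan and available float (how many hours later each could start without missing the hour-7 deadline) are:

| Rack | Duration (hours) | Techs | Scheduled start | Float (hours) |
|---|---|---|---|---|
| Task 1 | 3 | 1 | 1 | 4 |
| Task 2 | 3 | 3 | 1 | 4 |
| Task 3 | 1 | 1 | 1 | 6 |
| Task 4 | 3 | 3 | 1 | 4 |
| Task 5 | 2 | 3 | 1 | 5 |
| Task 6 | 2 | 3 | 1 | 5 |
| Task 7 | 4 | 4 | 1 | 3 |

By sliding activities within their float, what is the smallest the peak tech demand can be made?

8

Early-start (Task 1@1, Task 2@1, Task 3@1, Task 4@1, Task 5@1, Task 6@1, Task 7@1) gives peak 18: h1:18  h2:17  h3:11  h4:4  h5:0  h6:0  h7:0.
Shift Task 5→4, Task 6→6, Task 7→4.
Schedule Task 1@1, Task 2@1, Task 3@1, Task 4@1, Task 5@4, Task 6@6, Task 7@4: h1:8  h2:7  h3:7  h4:7  h5:7  h6:7  h7:7 — peak 8.
Total tech-hours = 50 over 7 hours ⇒ peak ≥ ⌈50/7⌉ = 8, so 8 is optimal.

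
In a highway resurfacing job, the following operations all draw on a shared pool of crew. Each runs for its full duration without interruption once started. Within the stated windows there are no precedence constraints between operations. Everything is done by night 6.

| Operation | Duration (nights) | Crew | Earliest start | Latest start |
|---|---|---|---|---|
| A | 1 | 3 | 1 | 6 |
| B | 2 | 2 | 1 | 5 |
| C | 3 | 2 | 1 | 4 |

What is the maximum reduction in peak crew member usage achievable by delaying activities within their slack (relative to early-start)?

Early-start peak: n1:7  n2:4  n3:2  n4:0  n5:0  n6:0 ⇒ 7.
Leveled (A@1, B@2, C@4): n1:3  n2:2  n3:2  n4:2  n5:2  n6:2 ⇒ 3.
Reduction 7 − 3 = 4.

4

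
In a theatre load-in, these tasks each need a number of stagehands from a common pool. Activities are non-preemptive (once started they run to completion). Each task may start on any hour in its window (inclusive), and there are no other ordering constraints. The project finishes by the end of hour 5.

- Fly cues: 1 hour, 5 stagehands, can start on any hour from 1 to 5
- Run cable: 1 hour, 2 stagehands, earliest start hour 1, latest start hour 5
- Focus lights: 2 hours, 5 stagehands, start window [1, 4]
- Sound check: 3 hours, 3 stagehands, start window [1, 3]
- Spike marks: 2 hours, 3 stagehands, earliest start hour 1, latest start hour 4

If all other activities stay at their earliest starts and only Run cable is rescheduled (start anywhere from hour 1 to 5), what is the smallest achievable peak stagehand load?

16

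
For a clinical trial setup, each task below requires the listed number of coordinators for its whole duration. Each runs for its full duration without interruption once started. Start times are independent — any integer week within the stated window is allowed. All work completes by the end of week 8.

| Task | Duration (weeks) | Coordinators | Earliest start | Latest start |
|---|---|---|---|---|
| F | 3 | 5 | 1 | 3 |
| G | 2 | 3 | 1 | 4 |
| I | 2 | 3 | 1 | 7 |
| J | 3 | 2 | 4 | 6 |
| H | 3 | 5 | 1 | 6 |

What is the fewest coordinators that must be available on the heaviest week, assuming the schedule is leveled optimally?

Early-start (F@1, G@1, I@1, J@4, H@1) gives peak 16: w1:16  w2:16  w3:10  w4:2  w5:2  w6:2  w7:0  w8:0.
Shift G→4, I→4, J→6, H→6.
Schedule F@1, G@4, I@4, J@6, H@6: w1:5  w2:5  w3:5  w4:6  w5:6  w6:7  w7:7  w8:7 — peak 7.

7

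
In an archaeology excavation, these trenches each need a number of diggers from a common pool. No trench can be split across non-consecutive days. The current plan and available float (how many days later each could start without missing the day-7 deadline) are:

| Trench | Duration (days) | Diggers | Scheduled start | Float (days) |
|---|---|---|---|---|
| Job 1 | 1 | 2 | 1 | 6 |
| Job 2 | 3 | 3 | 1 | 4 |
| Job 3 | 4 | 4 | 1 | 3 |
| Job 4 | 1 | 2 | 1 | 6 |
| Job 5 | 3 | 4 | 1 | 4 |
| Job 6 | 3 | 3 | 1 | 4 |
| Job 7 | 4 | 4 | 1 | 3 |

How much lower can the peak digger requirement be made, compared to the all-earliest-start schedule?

Early-start peak: d1:22  d2:18  d3:18  d4:8  d5:0  d6:0  d7:0 ⇒ 22.
Leveled (Job 1@1, Job 2@5, Job 3@1, Job 4@2, Job 5@1, Job 6@5, Job 7@4): d1:10  d2:10  d3:8  d4:8  d5:10  d6:10  d7:10 ⇒ 10.
Reduction 22 − 10 = 12.

12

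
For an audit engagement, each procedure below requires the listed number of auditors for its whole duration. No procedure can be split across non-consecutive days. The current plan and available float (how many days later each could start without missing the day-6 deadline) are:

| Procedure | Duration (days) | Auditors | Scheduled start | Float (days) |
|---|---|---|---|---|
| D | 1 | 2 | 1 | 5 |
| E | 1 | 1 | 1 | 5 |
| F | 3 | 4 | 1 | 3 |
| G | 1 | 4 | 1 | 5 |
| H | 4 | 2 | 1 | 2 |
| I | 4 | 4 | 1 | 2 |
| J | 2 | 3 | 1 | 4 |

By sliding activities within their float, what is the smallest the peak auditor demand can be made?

Early-start (D@1, E@1, F@1, G@1, H@1, I@1, J@1) gives peak 20: d1:20  d2:13  d3:10  d4:6  d5:0  d6:0.
Shift G→2, I→3, J→4.
Schedule D@1, E@1, F@1, G@2, H@1, I@3, J@4: d1:9  d2:10  d3:10  d4:9  d5:7  d6:4 — peak 10.

10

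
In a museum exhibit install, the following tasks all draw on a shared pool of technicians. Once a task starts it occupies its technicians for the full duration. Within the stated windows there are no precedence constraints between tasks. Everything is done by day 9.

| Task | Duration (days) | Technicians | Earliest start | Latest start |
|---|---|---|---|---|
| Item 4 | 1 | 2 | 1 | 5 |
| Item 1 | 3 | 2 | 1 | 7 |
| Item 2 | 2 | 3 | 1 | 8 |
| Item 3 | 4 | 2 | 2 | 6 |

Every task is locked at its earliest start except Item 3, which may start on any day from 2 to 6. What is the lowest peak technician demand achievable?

7

Item 3@2: d1:7  d2:7  d3:4  d4:2  d5:2  d6:0  d7:0  d8:0  d9:0 → peak 7
Item 3@3: d1:7  d2:5  d3:4  d4:2  d5:2  d6:2  d7:0  d8:0  d9:0 → peak 7
Item 3@4: d1:7  d2:5  d3:2  d4:2  d5:2  d6:2  d7:2  d8:0  d9:0 → peak 7
Item 3@5: d1:7  d2:5  d3:2  d4:0  d5:2  d6:2  d7:2  d8:2  d9:0 → peak 7
Item 3@6: d1:7  d2:5  d3:2  d4:0  d5:0  d6:2  d7:2  d8:2  d9:2 → peak 7
Best is Item 3@2, peak 7.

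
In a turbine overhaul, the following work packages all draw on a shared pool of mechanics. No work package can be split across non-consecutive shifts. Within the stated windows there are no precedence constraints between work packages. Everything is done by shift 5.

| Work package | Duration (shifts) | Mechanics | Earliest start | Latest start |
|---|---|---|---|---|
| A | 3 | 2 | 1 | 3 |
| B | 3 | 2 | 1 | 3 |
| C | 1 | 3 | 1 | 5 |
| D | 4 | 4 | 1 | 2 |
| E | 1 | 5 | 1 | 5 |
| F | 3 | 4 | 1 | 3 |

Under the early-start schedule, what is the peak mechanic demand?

Early-start schedule: A@1, B@1, C@1, D@1, E@1, F@1.
Load per shift: shift 1: 20, shift 2: 12, shift 3: 12, shift 4: 4, shift 5: 0.
Peak is 20.

20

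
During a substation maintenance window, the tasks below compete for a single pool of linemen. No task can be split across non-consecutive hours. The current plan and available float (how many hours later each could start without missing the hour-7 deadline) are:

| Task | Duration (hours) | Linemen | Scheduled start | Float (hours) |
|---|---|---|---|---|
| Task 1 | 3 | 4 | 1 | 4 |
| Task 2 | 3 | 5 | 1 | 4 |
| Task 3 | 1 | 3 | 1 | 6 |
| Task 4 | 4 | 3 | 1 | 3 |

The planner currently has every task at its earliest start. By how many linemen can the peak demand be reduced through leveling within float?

8

Early-start peak: h1:15  h2:12  h3:12  h4:3  h5:0  h6:0  h7:0 ⇒ 15.
Leveled (Task 1@1, Task 2@5, Task 3@4, Task 4@1): h1:7  h2:7  h3:7  h4:6  h5:5  h6:5  h7:5 ⇒ 7.
Reduction 15 − 7 = 8.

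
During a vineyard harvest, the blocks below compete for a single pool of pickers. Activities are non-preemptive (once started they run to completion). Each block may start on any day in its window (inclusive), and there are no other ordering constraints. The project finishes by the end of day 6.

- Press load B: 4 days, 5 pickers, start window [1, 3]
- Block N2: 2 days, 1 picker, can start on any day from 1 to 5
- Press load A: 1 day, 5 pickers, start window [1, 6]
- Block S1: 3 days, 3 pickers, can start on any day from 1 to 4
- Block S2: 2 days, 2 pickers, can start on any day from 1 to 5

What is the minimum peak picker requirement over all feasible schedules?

8

Early-start (Press load B@1, Block N2@1, Press load A@1, Block S1@1, Block S2@1) gives peak 16: d1:16  d2:11  d3:8  d4:5  d5:0  d6:0.
Shift Press load A→5, Block S1→3.
Schedule Press load B@1, Block N2@1, Press load A@5, Block S1@3, Block S2@1: d1:8  d2:8  d3:8  d4:8  d5:8  d6:0 — peak 8.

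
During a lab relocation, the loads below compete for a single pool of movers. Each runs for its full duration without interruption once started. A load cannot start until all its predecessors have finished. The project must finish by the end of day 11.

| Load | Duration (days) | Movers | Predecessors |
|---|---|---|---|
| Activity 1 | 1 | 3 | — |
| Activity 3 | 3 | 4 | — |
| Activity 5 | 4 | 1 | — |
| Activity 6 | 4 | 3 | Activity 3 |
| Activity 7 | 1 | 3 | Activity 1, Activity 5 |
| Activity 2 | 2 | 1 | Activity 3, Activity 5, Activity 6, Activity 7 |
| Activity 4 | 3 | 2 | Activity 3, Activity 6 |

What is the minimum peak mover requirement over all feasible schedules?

Early-start (Activity 1@1, Activity 3@1, Activity 5@1, Activity 6@4, Activity 7@5, Activity 2@8, Activity 4@8) gives peak 8: d1:8  d2:5  d3:5  d4:4  d5:6  d6:3  d7:3  d8:3  d9:3  d10:2  d11:0.
Shift Activity 3→2, Activity 6→5, Activity 7→9, Activity 2→10, Activity 4→9.
Schedule Activity 1@1, Activity 3@2, Activity 5@1, Activity 6@5, Activity 7@9, Activity 2@10, Activity 4@9: d1:4  d2:5  d3:5  d4:5  d5:3  d6:3  d7:3  d8:3  d9:5  d10:3  d11:3 — peak 5.

5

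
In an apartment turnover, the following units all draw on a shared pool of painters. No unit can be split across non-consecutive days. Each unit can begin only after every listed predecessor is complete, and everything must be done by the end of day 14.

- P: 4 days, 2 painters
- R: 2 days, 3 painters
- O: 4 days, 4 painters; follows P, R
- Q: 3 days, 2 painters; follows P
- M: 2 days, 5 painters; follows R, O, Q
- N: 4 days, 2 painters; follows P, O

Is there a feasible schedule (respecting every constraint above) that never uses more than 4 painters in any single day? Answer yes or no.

no

The minimum achievable peak is 5; 4 < 5, so no feasible schedule stays within the cap.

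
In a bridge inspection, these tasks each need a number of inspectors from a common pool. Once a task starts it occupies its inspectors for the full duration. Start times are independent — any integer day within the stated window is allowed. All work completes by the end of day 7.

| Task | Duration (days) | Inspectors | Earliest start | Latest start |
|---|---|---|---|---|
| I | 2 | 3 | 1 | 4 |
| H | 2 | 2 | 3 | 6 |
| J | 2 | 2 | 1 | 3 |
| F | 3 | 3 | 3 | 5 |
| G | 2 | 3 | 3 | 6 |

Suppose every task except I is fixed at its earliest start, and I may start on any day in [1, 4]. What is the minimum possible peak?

8

I@1: d1:5  d2:5  d3:8  d4:8  d5:3  d6:0  d7:0 → peak 8
I@2: d1:2  d2:5  d3:11  d4:8  d5:3  d6:0  d7:0 → peak 11
I@3: d1:2  d2:2  d3:11  d4:11  d5:3  d6:0  d7:0 → peak 11
I@4: d1:2  d2:2  d3:8  d4:11  d5:6  d6:0  d7:0 → peak 11
Best is I@1, peak 8.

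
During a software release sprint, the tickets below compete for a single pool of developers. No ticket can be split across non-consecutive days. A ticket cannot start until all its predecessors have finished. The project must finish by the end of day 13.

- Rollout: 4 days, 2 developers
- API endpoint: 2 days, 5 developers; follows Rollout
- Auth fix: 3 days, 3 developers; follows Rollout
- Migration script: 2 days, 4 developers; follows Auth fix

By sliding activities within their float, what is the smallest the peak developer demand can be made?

Early-start (Rollout@1, API endpoint@5, Auth fix@5, Migration script@8) gives peak 8: d1:2  d2:2  d3:2  d4:2  d5:8  d6:8  d7:3  d8:4  d9:4  d10:0  d11:0  d12:0  d13:0.
Shift Auth fix→7, Migration script→10.
Schedule Rollout@1, API endpoint@5, Auth fix@7, Migration script@10: d1:2  d2:2  d3:2  d4:2  d5:5  d6:5  d7:3  d8:3  d9:3  d10:4  d11:4  d12:0  d13:0 — peak 5.

5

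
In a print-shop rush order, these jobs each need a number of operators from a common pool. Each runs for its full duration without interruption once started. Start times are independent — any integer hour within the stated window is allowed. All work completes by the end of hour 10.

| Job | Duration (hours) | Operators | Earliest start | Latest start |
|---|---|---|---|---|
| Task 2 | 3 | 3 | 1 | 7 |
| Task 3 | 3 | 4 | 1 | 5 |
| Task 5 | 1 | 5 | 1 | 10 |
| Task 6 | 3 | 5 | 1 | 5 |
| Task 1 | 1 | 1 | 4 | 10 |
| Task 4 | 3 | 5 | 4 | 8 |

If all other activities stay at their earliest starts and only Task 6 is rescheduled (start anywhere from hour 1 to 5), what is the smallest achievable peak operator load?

Task 6@1: h1:17  h2:12  h3:12  h4:6  h5:5  h6:5  h7:0  h8:0  h9:0  h10:0 → peak 17
Task 6@2: h1:12  h2:12  h3:12  h4:11  h5:5  h6:5  h7:0  h8:0  h9:0  h10:0 → peak 12
Task 6@3: h1:12  h2:7  h3:12  h4:11  h5:10  h6:5  h7:0  h8:0  h9:0  h10:0 → peak 12
Task 6@4: h1:12  h2:7  h3:7  h4:11  h5:10  h6:10  h7:0  h8:0  h9:0  h10:0 → peak 12
Task 6@5: h1:12  h2:7  h3:7  h4:6  h5:10  h6:10  h7:5  h8:0  h9:0  h10:0 → peak 12
Best is Task 6@2, peak 12.

12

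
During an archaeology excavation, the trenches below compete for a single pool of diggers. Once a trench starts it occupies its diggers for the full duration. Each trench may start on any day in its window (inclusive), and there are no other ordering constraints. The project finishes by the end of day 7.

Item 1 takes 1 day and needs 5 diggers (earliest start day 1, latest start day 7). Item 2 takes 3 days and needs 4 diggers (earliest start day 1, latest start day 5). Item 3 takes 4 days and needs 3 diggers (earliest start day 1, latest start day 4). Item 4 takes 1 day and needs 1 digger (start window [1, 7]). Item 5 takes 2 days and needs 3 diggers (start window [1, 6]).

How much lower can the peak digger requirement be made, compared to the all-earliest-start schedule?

9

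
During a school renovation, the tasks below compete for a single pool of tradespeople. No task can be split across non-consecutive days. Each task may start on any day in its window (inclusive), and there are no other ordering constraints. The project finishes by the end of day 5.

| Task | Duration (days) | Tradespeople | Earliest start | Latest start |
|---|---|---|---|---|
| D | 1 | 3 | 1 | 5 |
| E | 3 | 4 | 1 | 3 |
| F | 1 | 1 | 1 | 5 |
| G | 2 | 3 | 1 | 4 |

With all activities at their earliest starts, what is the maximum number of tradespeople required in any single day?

Early-start schedule: D@1, E@1, F@1, G@1.
Load per day: day 1: 11, day 2: 7, day 3: 4, day 4: 0, day 5: 0.
Peak is 11.

11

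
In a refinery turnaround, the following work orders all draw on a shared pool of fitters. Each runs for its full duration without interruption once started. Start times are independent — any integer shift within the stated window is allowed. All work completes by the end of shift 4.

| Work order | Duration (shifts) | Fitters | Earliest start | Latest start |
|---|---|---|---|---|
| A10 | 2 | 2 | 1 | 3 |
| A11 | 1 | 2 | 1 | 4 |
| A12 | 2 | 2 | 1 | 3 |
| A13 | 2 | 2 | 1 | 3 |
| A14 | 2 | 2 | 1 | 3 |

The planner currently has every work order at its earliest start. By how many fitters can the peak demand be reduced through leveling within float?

Early-start peak: s1:10  s2:8  s3:0  s4:0 ⇒ 10.
Leveled (A10@1, A11@1, A12@1, A13@2, A14@3): s1:6  s2:6  s3:4  s4:2 ⇒ 6.
Reduction 10 − 6 = 4.

4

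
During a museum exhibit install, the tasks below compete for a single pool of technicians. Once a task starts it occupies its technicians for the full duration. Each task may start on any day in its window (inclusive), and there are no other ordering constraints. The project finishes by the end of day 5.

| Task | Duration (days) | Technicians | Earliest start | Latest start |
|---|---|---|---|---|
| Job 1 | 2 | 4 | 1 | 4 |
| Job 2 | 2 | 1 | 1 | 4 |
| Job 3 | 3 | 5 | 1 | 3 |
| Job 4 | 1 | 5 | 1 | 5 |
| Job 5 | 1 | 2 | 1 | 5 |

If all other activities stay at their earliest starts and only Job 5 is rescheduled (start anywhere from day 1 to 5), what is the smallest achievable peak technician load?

15

Job 5@1: d1:17  d2:10  d3:5  d4:0  d5:0 → peak 17
Job 5@2: d1:15  d2:12  d3:5  d4:0  d5:0 → peak 15
Job 5@3: d1:15  d2:10  d3:7  d4:0  d5:0 → peak 15
Job 5@4: d1:15  d2:10  d3:5  d4:2  d5:0 → peak 15
Job 5@5: d1:15  d2:10  d3:5  d4:0  d5:2 → peak 15
Best is Job 5@2, peak 15.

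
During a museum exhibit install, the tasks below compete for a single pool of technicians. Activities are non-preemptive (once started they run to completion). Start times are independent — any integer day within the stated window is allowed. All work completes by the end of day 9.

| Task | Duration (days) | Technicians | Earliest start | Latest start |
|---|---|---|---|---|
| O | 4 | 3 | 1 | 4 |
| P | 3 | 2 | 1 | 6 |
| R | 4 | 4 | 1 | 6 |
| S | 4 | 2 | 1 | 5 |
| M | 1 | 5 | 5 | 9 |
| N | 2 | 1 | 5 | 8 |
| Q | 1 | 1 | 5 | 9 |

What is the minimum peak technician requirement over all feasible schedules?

6

Early-start (O@1, P@1, R@1, S@1, M@5, N@5, Q@5) gives peak 11: d1:11  d2:11  d3:11  d4:9  d5:7  d6:1  d7:0  d8:0  d9:0.
Shift R→5, S→4, M→9, N→8, Q→8.
Schedule O@1, P@1, R@5, S@4, M@9, N@8, Q@8: d1:5  d2:5  d3:5  d4:5  d5:6  d6:6  d7:6  d8:6  d9:6 — peak 6.
Total technician-days = 50 over 9 days ⇒ peak ≥ ⌈50/9⌉ = 6, so 6 is optimal.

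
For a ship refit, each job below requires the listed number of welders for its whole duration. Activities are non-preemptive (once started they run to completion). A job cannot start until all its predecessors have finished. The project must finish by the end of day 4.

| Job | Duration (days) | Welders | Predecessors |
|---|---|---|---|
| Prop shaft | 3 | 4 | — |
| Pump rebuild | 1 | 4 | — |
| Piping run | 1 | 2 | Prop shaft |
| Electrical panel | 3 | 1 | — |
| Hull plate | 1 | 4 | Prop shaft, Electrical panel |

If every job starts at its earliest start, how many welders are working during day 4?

At early start, day 4 has: Piping run, Hull plate.
Demand: 2 + 4 = 6.

6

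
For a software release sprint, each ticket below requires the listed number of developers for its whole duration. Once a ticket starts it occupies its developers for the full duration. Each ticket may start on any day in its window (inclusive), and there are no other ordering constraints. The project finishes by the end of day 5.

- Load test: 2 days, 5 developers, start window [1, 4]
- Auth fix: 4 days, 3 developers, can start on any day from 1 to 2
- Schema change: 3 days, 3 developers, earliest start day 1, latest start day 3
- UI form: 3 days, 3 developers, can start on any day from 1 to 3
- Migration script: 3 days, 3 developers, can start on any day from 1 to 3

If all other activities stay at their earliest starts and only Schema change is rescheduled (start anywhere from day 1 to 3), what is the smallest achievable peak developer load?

14

Schema change@1: d1:17  d2:17  d3:12  d4:3  d5:0 → peak 17
Schema change@2: d1:14  d2:17  d3:12  d4:6  d5:0 → peak 17
Schema change@3: d1:14  d2:14  d3:12  d4:6  d5:3 → peak 14
Best is Schema change@3, peak 14.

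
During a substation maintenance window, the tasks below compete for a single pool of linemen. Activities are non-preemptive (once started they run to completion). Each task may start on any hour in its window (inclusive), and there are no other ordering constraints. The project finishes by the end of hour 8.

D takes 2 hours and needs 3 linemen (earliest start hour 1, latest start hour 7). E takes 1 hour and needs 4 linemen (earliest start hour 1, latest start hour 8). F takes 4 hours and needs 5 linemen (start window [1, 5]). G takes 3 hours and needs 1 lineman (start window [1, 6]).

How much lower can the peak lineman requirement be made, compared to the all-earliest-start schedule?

8

Early-start peak: h1:13  h2:9  h3:6  h4:5  h5:0  h6:0  h7:0  h8:0 ⇒ 13.
Leveled (D@1, E@3, F@4, G@1): h1:4  h2:4  h3:5  h4:5  h5:5  h6:5  h7:5  h8:0 ⇒ 5.
Reduction 13 − 5 = 8.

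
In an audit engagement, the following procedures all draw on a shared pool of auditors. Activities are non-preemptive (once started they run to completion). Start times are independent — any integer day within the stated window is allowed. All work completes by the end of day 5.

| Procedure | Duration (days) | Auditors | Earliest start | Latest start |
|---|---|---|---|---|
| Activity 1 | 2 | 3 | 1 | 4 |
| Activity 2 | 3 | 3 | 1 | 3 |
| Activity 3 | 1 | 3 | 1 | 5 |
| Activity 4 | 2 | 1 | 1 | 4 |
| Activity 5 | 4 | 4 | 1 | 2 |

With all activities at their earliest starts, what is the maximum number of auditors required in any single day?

14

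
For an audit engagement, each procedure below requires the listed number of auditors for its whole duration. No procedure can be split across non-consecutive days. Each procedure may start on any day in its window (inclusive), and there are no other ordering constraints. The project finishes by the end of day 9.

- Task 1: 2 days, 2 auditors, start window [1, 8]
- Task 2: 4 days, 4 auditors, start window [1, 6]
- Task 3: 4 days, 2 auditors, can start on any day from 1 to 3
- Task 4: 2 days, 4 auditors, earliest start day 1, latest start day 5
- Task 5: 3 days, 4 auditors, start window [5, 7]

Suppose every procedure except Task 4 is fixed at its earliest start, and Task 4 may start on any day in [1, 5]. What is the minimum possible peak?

8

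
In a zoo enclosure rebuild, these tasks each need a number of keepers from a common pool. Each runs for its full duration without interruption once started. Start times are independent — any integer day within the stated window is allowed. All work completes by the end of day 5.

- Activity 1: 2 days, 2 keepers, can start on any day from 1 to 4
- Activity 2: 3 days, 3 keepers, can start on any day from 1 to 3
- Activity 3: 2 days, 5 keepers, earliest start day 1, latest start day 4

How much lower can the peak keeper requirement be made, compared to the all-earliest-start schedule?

5

Early-start peak: d1:10  d2:10  d3:3  d4:0  d5:0 ⇒ 10.
Leveled (Activity 1@1, Activity 2@1, Activity 3@4): d1:5  d2:5  d3:3  d4:5  d5:5 ⇒ 5.
Reduction 10 − 5 = 5.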